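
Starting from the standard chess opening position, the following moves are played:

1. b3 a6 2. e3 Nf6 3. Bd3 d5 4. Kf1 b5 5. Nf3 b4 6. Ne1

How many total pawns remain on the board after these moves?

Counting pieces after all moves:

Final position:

  a b c d e f g h
  ─────────────────
8│♜ ♞ ♝ ♛ ♚ ♝ · ♜│8
7│· · ♟ · ♟ ♟ ♟ ♟│7
6│♟ · · · · ♞ · ·│6
5│· · · ♟ · · · ·│5
4│· ♟ · · · · · ·│4
3│· ♙ · ♗ ♙ · · ·│3
2│♙ · ♙ ♙ · ♙ ♙ ♙│2
1│♖ ♘ ♗ ♕ ♘ ♔ · ♖│1
  ─────────────────
  a b c d e f g h


16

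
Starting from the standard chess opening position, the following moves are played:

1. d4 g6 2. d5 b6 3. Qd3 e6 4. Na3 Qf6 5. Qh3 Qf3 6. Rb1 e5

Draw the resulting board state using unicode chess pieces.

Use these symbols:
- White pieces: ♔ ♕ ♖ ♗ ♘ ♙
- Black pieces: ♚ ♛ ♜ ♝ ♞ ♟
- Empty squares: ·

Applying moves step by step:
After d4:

♜ ♞ ♝ ♛ ♚ ♝ ♞ ♜
♟ ♟ ♟ ♟ ♟ ♟ ♟ ♟
· · · · · · · ·
· · · · · · · ·
· · · ♙ · · · ·
· · · · · · · ·
♙ ♙ ♙ · ♙ ♙ ♙ ♙
♖ ♘ ♗ ♕ ♔ ♗ ♘ ♖


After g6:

♜ ♞ ♝ ♛ ♚ ♝ ♞ ♜
♟ ♟ ♟ ♟ ♟ ♟ · ♟
· · · · · · ♟ ·
· · · · · · · ·
· · · ♙ · · · ·
· · · · · · · ·
♙ ♙ ♙ · ♙ ♙ ♙ ♙
♖ ♘ ♗ ♕ ♔ ♗ ♘ ♖


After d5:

♜ ♞ ♝ ♛ ♚ ♝ ♞ ♜
♟ ♟ ♟ ♟ ♟ ♟ · ♟
· · · · · · ♟ ·
· · · ♙ · · · ·
· · · · · · · ·
· · · · · · · ·
♙ ♙ ♙ · ♙ ♙ ♙ ♙
♖ ♘ ♗ ♕ ♔ ♗ ♘ ♖


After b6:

♜ ♞ ♝ ♛ ♚ ♝ ♞ ♜
♟ · ♟ ♟ ♟ ♟ · ♟
· ♟ · · · · ♟ ·
· · · ♙ · · · ·
· · · · · · · ·
· · · · · · · ·
♙ ♙ ♙ · ♙ ♙ ♙ ♙
♖ ♘ ♗ ♕ ♔ ♗ ♘ ♖


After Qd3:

♜ ♞ ♝ ♛ ♚ ♝ ♞ ♜
♟ · ♟ ♟ ♟ ♟ · ♟
· ♟ · · · · ♟ ·
· · · ♙ · · · ·
· · · · · · · ·
· · · ♕ · · · ·
♙ ♙ ♙ · ♙ ♙ ♙ ♙
♖ ♘ ♗ · ♔ ♗ ♘ ♖


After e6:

♜ ♞ ♝ ♛ ♚ ♝ ♞ ♜
♟ · ♟ ♟ · ♟ · ♟
· ♟ · · ♟ · ♟ ·
· · · ♙ · · · ·
· · · · · · · ·
· · · ♕ · · · ·
♙ ♙ ♙ · ♙ ♙ ♙ ♙
♖ ♘ ♗ · ♔ ♗ ♘ ♖


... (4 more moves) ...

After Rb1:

♜ ♞ ♝ · ♚ ♝ ♞ ♜
♟ · ♟ ♟ · ♟ · ♟
· ♟ · · ♟ · ♟ ·
· · · ♙ · · · ·
· · · · · · · ·
♘ · · · · ♛ · ♕
♙ ♙ ♙ · ♙ ♙ ♙ ♙
· ♖ ♗ · ♔ ♗ ♘ ♖


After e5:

♜ ♞ ♝ · ♚ ♝ ♞ ♜
♟ · ♟ ♟ · ♟ · ♟
· ♟ · · · · ♟ ·
· · · ♙ ♟ · · ·
· · · · · · · ·
♘ · · · · ♛ · ♕
♙ ♙ ♙ · ♙ ♙ ♙ ♙
· ♖ ♗ · ♔ ♗ ♘ ♖



  a b c d e f g h
  ─────────────────
8│♜ ♞ ♝ · ♚ ♝ ♞ ♜│8
7│♟ · ♟ ♟ · ♟ · ♟│7
6│· ♟ · · · · ♟ ·│6
5│· · · ♙ ♟ · · ·│5
4│· · · · · · · ·│4
3│♘ · · · · ♛ · ♕│3
2│♙ ♙ ♙ · ♙ ♙ ♙ ♙│2
1│· ♖ ♗ · ♔ ♗ ♘ ♖│1
  ─────────────────
  a b c d e f g h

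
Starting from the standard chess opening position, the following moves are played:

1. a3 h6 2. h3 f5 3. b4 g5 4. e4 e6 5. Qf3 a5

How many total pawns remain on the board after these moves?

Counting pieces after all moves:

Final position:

  a b c d e f g h
  ─────────────────
8│♜ ♞ ♝ ♛ ♚ ♝ ♞ ♜│8
7│· ♟ ♟ ♟ · · · ·│7
6│· · · · ♟ · · ♟│6
5│♟ · · · · ♟ ♟ ·│5
4│· ♙ · · ♙ · · ·│4
3│♙ · · · · ♕ · ♙│3
2│· · ♙ ♙ · ♙ ♙ ·│2
1│♖ ♘ ♗ · ♔ ♗ ♘ ♖│1
  ─────────────────
  a b c d e f g h


16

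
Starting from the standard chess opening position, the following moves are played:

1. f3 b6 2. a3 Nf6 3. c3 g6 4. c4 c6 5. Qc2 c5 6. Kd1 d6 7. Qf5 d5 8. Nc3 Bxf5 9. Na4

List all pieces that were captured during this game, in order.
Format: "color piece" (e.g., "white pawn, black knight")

Tracking captures:
  Bxf5: captured white queen

white queen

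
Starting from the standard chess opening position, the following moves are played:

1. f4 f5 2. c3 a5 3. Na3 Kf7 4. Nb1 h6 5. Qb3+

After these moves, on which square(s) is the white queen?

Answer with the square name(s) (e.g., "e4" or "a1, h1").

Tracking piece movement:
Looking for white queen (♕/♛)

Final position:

  a b c d e f g h
  ─────────────────
8│♜ ♞ ♝ ♛ · ♝ ♞ ♜│8
7│· ♟ ♟ ♟ ♟ ♚ ♟ ·│7
6│· · · · · · · ♟│6
5│♟ · · · · ♟ · ·│5
4│· · · · · ♙ · ·│4
3│· ♕ ♙ · · · · ·│3
2│♙ ♙ · ♙ ♙ · ♙ ♙│2
1│♖ ♘ ♗ · ♔ ♗ ♘ ♖│1
  ─────────────────
  a b c d e f g h


b3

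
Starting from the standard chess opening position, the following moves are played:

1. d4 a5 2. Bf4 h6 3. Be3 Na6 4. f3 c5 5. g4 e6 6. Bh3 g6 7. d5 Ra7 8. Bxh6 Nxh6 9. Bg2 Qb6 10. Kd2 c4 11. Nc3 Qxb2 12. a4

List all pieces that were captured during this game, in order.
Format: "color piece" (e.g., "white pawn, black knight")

Tracking captures:
  Bxh6: captured black pawn
  Nxh6: captured white bishop
  Qxb2: captured white pawn

black pawn, white bishop, white pawn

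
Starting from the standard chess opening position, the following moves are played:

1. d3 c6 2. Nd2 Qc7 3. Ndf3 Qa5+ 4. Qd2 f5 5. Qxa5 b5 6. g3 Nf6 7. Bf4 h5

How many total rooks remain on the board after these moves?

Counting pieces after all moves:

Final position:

  a b c d e f g h
  ─────────────────
8│♜ ♞ ♝ · ♚ ♝ · ♜│8
7│♟ · · ♟ ♟ · ♟ ·│7
6│· · ♟ · · ♞ · ·│6
5│♕ ♟ · · · ♟ · ♟│5
4│· · · · · ♗ · ·│4
3│· · · ♙ · ♘ ♙ ·│3
2│♙ ♙ ♙ · ♙ ♙ · ♙│2
1│♖ · · · ♔ ♗ ♘ ♖│1
  ─────────────────
  a b c d e f g h


4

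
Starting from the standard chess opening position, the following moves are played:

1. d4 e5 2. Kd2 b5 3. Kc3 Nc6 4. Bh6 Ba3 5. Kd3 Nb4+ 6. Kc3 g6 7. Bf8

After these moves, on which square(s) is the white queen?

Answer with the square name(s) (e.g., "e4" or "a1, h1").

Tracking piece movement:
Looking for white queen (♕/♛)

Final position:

  a b c d e f g h
  ─────────────────
8│♜ · ♝ ♛ ♚ ♗ ♞ ♜│8
7│♟ · ♟ ♟ · ♟ · ♟│7
6│· · · · · · ♟ ·│6
5│· ♟ · · ♟ · · ·│5
4│· ♞ · ♙ · · · ·│4
3│♝ · ♔ · · · · ·│3
2│♙ ♙ ♙ · ♙ ♙ ♙ ♙│2
1│♖ ♘ · ♕ · ♗ ♘ ♖│1
  ─────────────────
  a b c d e f g h


d1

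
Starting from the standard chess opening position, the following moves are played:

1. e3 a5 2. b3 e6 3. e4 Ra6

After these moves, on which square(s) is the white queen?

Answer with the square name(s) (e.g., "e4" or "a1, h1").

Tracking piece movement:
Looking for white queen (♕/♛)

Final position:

  a b c d e f g h
  ─────────────────
8│· ♞ ♝ ♛ ♚ ♝ ♞ ♜│8
7│· ♟ ♟ ♟ · ♟ ♟ ♟│7
6│♜ · · · ♟ · · ·│6
5│♟ · · · · · · ·│5
4│· · · · ♙ · · ·│4
3│· ♙ · · · · · ·│3
2│♙ · ♙ ♙ · ♙ ♙ ♙│2
1│♖ ♘ ♗ ♕ ♔ ♗ ♘ ♖│1
  ─────────────────
  a b c d e f g h


d1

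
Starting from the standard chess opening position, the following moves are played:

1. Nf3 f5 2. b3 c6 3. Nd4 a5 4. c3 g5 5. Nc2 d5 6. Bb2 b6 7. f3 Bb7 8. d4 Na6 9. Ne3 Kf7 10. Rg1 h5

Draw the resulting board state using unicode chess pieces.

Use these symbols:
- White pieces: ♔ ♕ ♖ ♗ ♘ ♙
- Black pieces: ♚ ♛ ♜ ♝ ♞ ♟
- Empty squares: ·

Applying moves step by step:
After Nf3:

♜ ♞ ♝ ♛ ♚ ♝ ♞ ♜
♟ ♟ ♟ ♟ ♟ ♟ ♟ ♟
· · · · · · · ·
· · · · · · · ·
· · · · · · · ·
· · · · · ♘ · ·
♙ ♙ ♙ ♙ ♙ ♙ ♙ ♙
♖ ♘ ♗ ♕ ♔ ♗ · ♖


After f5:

♜ ♞ ♝ ♛ ♚ ♝ ♞ ♜
♟ ♟ ♟ ♟ ♟ · ♟ ♟
· · · · · · · ·
· · · · · ♟ · ·
· · · · · · · ·
· · · · · ♘ · ·
♙ ♙ ♙ ♙ ♙ ♙ ♙ ♙
♖ ♘ ♗ ♕ ♔ ♗ · ♖


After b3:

♜ ♞ ♝ ♛ ♚ ♝ ♞ ♜
♟ ♟ ♟ ♟ ♟ · ♟ ♟
· · · · · · · ·
· · · · · ♟ · ·
· · · · · · · ·
· ♙ · · · ♘ · ·
♙ · ♙ ♙ ♙ ♙ ♙ ♙
♖ ♘ ♗ ♕ ♔ ♗ · ♖


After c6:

♜ ♞ ♝ ♛ ♚ ♝ ♞ ♜
♟ ♟ · ♟ ♟ · ♟ ♟
· · ♟ · · · · ·
· · · · · ♟ · ·
· · · · · · · ·
· ♙ · · · ♘ · ·
♙ · ♙ ♙ ♙ ♙ ♙ ♙
♖ ♘ ♗ ♕ ♔ ♗ · ♖


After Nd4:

♜ ♞ ♝ ♛ ♚ ♝ ♞ ♜
♟ ♟ · ♟ ♟ · ♟ ♟
· · ♟ · · · · ·
· · · · · ♟ · ·
· · · ♘ · · · ·
· ♙ · · · · · ·
♙ · ♙ ♙ ♙ ♙ ♙ ♙
♖ ♘ ♗ ♕ ♔ ♗ · ♖


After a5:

♜ ♞ ♝ ♛ ♚ ♝ ♞ ♜
· ♟ · ♟ ♟ · ♟ ♟
· · ♟ · · · · ·
♟ · · · · ♟ · ·
· · · ♘ · · · ·
· ♙ · · · · · ·
♙ · ♙ ♙ ♙ ♙ ♙ ♙
♖ ♘ ♗ ♕ ♔ ♗ · ♖


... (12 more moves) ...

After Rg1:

♜ · · ♛ · ♝ ♞ ♜
· ♝ · · ♟ ♚ · ♟
♞ ♟ ♟ · · · · ·
♟ · · ♟ · ♟ ♟ ·
· · · ♙ · · · ·
· ♙ ♙ · ♘ ♙ · ·
♙ ♗ · · ♙ · ♙ ♙
♖ ♘ · ♕ ♔ ♗ ♖ ·


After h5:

♜ · · ♛ · ♝ ♞ ♜
· ♝ · · ♟ ♚ · ·
♞ ♟ ♟ · · · · ·
♟ · · ♟ · ♟ ♟ ♟
· · · ♙ · · · ·
· ♙ ♙ · ♘ ♙ · ·
♙ ♗ · · ♙ · ♙ ♙
♖ ♘ · ♕ ♔ ♗ ♖ ·



  a b c d e f g h
  ─────────────────
8│♜ · · ♛ · ♝ ♞ ♜│8
7│· ♝ · · ♟ ♚ · ·│7
6│♞ ♟ ♟ · · · · ·│6
5│♟ · · ♟ · ♟ ♟ ♟│5
4│· · · ♙ · · · ·│4
3│· ♙ ♙ · ♘ ♙ · ·│3
2│♙ ♗ · · ♙ · ♙ ♙│2
1│♖ ♘ · ♕ ♔ ♗ ♖ ·│1
  ─────────────────
  a b c d e f g h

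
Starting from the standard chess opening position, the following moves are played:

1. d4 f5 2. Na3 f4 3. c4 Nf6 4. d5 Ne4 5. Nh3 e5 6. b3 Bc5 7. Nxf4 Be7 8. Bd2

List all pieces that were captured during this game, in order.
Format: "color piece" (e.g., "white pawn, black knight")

Tracking captures:
  Nxf4: captured black pawn

black pawn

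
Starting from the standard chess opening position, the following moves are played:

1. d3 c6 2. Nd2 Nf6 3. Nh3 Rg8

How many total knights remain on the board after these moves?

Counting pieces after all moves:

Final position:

  a b c d e f g h
  ─────────────────
8│♜ ♞ ♝ ♛ ♚ ♝ ♜ ·│8
7│♟ ♟ · ♟ ♟ ♟ ♟ ♟│7
6│· · ♟ · · ♞ · ·│6
5│· · · · · · · ·│5
4│· · · · · · · ·│4
3│· · · ♙ · · · ♘│3
2│♙ ♙ ♙ ♘ ♙ ♙ ♙ ♙│2
1│♖ · ♗ ♕ ♔ ♗ · ♖│1
  ─────────────────
  a b c d e f g h


4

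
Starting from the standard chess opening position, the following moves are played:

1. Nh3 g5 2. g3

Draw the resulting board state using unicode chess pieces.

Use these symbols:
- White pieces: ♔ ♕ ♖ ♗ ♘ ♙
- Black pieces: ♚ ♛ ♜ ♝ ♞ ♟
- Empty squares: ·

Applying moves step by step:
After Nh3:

♜ ♞ ♝ ♛ ♚ ♝ ♞ ♜
♟ ♟ ♟ ♟ ♟ ♟ ♟ ♟
· · · · · · · ·
· · · · · · · ·
· · · · · · · ·
· · · · · · · ♘
♙ ♙ ♙ ♙ ♙ ♙ ♙ ♙
♖ ♘ ♗ ♕ ♔ ♗ · ♖


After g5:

♜ ♞ ♝ ♛ ♚ ♝ ♞ ♜
♟ ♟ ♟ ♟ ♟ ♟ · ♟
· · · · · · · ·
· · · · · · ♟ ·
· · · · · · · ·
· · · · · · · ♘
♙ ♙ ♙ ♙ ♙ ♙ ♙ ♙
♖ ♘ ♗ ♕ ♔ ♗ · ♖


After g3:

♜ ♞ ♝ ♛ ♚ ♝ ♞ ♜
♟ ♟ ♟ ♟ ♟ ♟ · ♟
· · · · · · · ·
· · · · · · ♟ ·
· · · · · · · ·
· · · · · · ♙ ♘
♙ ♙ ♙ ♙ ♙ ♙ · ♙
♖ ♘ ♗ ♕ ♔ ♗ · ♖



  a b c d e f g h
  ─────────────────
8│♜ ♞ ♝ ♛ ♚ ♝ ♞ ♜│8
7│♟ ♟ ♟ ♟ ♟ ♟ · ♟│7
6│· · · · · · · ·│6
5│· · · · · · ♟ ·│5
4│· · · · · · · ·│4
3│· · · · · · ♙ ♘│3
2│♙ ♙ ♙ ♙ ♙ ♙ · ♙│2
1│♖ ♘ ♗ ♕ ♔ ♗ · ♖│1
  ─────────────────
  a b c d e f g h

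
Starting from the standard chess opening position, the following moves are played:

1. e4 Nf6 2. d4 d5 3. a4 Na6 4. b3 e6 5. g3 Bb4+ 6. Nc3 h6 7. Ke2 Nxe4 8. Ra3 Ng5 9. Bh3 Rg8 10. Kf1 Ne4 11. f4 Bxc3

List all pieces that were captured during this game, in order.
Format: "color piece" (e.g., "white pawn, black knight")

Tracking captures:
  Nxe4: captured white pawn
  Bxc3: captured white knight

white pawn, white knight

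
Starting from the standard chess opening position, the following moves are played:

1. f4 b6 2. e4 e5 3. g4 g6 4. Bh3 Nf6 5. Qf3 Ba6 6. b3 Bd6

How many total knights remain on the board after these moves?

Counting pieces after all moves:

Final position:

  a b c d e f g h
  ─────────────────
8│♜ ♞ · ♛ ♚ · · ♜│8
7│♟ · ♟ ♟ · ♟ · ♟│7
6│♝ ♟ · ♝ · ♞ ♟ ·│6
5│· · · · ♟ · · ·│5
4│· · · · ♙ ♙ ♙ ·│4
3│· ♙ · · · ♕ · ♗│3
2│♙ · ♙ ♙ · · · ♙│2
1│♖ ♘ ♗ · ♔ · ♘ ♖│1
  ─────────────────
  a b c d e f g h


4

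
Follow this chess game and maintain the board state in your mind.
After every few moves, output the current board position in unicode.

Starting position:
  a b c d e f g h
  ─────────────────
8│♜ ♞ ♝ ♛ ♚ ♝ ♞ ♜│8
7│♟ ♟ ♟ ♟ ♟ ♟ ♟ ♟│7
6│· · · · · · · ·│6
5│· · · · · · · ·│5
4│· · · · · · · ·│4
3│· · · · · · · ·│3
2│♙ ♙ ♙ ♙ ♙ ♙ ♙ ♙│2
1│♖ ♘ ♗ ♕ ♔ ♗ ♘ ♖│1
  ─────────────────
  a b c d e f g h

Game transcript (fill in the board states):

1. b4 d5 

  a b c d e f g h
  ─────────────────
8│♜ ♞ ♝ ♛ ♚ ♝ ♞ ♜│8
7│♟ ♟ ♟ · ♟ ♟ ♟ ♟│7
6│· · · · · · · ·│6
5│· · · ♟ · · · ·│5
4│· ♙ · · · · · ·│4
3│· · · · · · · ·│3
2│♙ · ♙ ♙ ♙ ♙ ♙ ♙│2
1│♖ ♘ ♗ ♕ ♔ ♗ ♘ ♖│1
  ─────────────────
  a b c d e f g h

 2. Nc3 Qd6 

  a b c d e f g h
  ─────────────────
8│♜ ♞ ♝ · ♚ ♝ ♞ ♜│8
7│♟ ♟ ♟ · ♟ ♟ ♟ ♟│7
6│· · · ♛ · · · ·│6
5│· · · ♟ · · · ·│5
4│· ♙ · · · · · ·│4
3│· · ♘ · · · · ·│3
2│♙ · ♙ ♙ ♙ ♙ ♙ ♙│2
1│♖ · ♗ ♕ ♔ ♗ ♘ ♖│1
  ─────────────────
  a b c d e f g h

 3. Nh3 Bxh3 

  a b c d e f g h
  ─────────────────
8│♜ ♞ · · ♚ ♝ ♞ ♜│8
7│♟ ♟ ♟ · ♟ ♟ ♟ ♟│7
6│· · · ♛ · · · ·│6
5│· · · ♟ · · · ·│5
4│· ♙ · · · · · ·│4
3│· · ♘ · · · · ♝│3
2│♙ · ♙ ♙ ♙ ♙ ♙ ♙│2
1│♖ · ♗ ♕ ♔ ♗ · ♖│1
  ─────────────────
  a b c d e f g h

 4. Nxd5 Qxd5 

  a b c d e f g h
  ─────────────────
8│♜ ♞ · · ♚ ♝ ♞ ♜│8
7│♟ ♟ ♟ · ♟ ♟ ♟ ♟│7
6│· · · · · · · ·│6
5│· · · ♛ · · · ·│5
4│· ♙ · · · · · ·│4
3│· · · · · · · ♝│3
2│♙ · ♙ ♙ ♙ ♙ ♙ ♙│2
1│♖ · ♗ ♕ ♔ ♗ · ♖│1
  ─────────────────
  a b c d e f g h



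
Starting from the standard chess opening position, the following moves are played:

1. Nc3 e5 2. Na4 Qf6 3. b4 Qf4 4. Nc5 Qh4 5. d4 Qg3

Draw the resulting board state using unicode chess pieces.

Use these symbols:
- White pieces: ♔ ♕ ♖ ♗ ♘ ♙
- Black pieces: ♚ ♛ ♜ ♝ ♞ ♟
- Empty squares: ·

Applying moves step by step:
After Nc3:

♜ ♞ ♝ ♛ ♚ ♝ ♞ ♜
♟ ♟ ♟ ♟ ♟ ♟ ♟ ♟
· · · · · · · ·
· · · · · · · ·
· · · · · · · ·
· · ♘ · · · · ·
♙ ♙ ♙ ♙ ♙ ♙ ♙ ♙
♖ · ♗ ♕ ♔ ♗ ♘ ♖


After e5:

♜ ♞ ♝ ♛ ♚ ♝ ♞ ♜
♟ ♟ ♟ ♟ · ♟ ♟ ♟
· · · · · · · ·
· · · · ♟ · · ·
· · · · · · · ·
· · ♘ · · · · ·
♙ ♙ ♙ ♙ ♙ ♙ ♙ ♙
♖ · ♗ ♕ ♔ ♗ ♘ ♖


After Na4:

♜ ♞ ♝ ♛ ♚ ♝ ♞ ♜
♟ ♟ ♟ ♟ · ♟ ♟ ♟
· · · · · · · ·
· · · · ♟ · · ·
♘ · · · · · · ·
· · · · · · · ·
♙ ♙ ♙ ♙ ♙ ♙ ♙ ♙
♖ · ♗ ♕ ♔ ♗ ♘ ♖


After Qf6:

♜ ♞ ♝ · ♚ ♝ ♞ ♜
♟ ♟ ♟ ♟ · ♟ ♟ ♟
· · · · · ♛ · ·
· · · · ♟ · · ·
♘ · · · · · · ·
· · · · · · · ·
♙ ♙ ♙ ♙ ♙ ♙ ♙ ♙
♖ · ♗ ♕ ♔ ♗ ♘ ♖


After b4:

♜ ♞ ♝ · ♚ ♝ ♞ ♜
♟ ♟ ♟ ♟ · ♟ ♟ ♟
· · · · · ♛ · ·
· · · · ♟ · · ·
♘ ♙ · · · · · ·
· · · · · · · ·
♙ · ♙ ♙ ♙ ♙ ♙ ♙
♖ · ♗ ♕ ♔ ♗ ♘ ♖


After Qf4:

♜ ♞ ♝ · ♚ ♝ ♞ ♜
♟ ♟ ♟ ♟ · ♟ ♟ ♟
· · · · · · · ·
· · · · ♟ · · ·
♘ ♙ · · · ♛ · ·
· · · · · · · ·
♙ · ♙ ♙ ♙ ♙ ♙ ♙
♖ · ♗ ♕ ♔ ♗ ♘ ♖


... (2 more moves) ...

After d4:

♜ ♞ ♝ · ♚ ♝ ♞ ♜
♟ ♟ ♟ ♟ · ♟ ♟ ♟
· · · · · · · ·
· · ♘ · ♟ · · ·
· ♙ · ♙ · · · ♛
· · · · · · · ·
♙ · ♙ · ♙ ♙ ♙ ♙
♖ · ♗ ♕ ♔ ♗ ♘ ♖


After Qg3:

♜ ♞ ♝ · ♚ ♝ ♞ ♜
♟ ♟ ♟ ♟ · ♟ ♟ ♟
· · · · · · · ·
· · ♘ · ♟ · · ·
· ♙ · ♙ · · · ·
· · · · · · ♛ ·
♙ · ♙ · ♙ ♙ ♙ ♙
♖ · ♗ ♕ ♔ ♗ ♘ ♖



  a b c d e f g h
  ─────────────────
8│♜ ♞ ♝ · ♚ ♝ ♞ ♜│8
7│♟ ♟ ♟ ♟ · ♟ ♟ ♟│7
6│· · · · · · · ·│6
5│· · ♘ · ♟ · · ·│5
4│· ♙ · ♙ · · · ·│4
3│· · · · · · ♛ ·│3
2│♙ · ♙ · ♙ ♙ ♙ ♙│2
1│♖ · ♗ ♕ ♔ ♗ ♘ ♖│1
  ─────────────────
  a b c d e f g h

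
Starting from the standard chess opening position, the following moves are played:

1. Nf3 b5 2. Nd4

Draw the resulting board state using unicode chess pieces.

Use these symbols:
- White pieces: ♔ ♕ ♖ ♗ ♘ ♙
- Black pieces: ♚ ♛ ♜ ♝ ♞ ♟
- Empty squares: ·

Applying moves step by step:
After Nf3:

♜ ♞ ♝ ♛ ♚ ♝ ♞ ♜
♟ ♟ ♟ ♟ ♟ ♟ ♟ ♟
· · · · · · · ·
· · · · · · · ·
· · · · · · · ·
· · · · · ♘ · ·
♙ ♙ ♙ ♙ ♙ ♙ ♙ ♙
♖ ♘ ♗ ♕ ♔ ♗ · ♖


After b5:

♜ ♞ ♝ ♛ ♚ ♝ ♞ ♜
♟ · ♟ ♟ ♟ ♟ ♟ ♟
· · · · · · · ·
· ♟ · · · · · ·
· · · · · · · ·
· · · · · ♘ · ·
♙ ♙ ♙ ♙ ♙ ♙ ♙ ♙
♖ ♘ ♗ ♕ ♔ ♗ · ♖


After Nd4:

♜ ♞ ♝ ♛ ♚ ♝ ♞ ♜
♟ · ♟ ♟ ♟ ♟ ♟ ♟
· · · · · · · ·
· ♟ · · · · · ·
· · · ♘ · · · ·
· · · · · · · ·
♙ ♙ ♙ ♙ ♙ ♙ ♙ ♙
♖ ♘ ♗ ♕ ♔ ♗ · ♖



  a b c d e f g h
  ─────────────────
8│♜ ♞ ♝ ♛ ♚ ♝ ♞ ♜│8
7│♟ · ♟ ♟ ♟ ♟ ♟ ♟│7
6│· · · · · · · ·│6
5│· ♟ · · · · · ·│5
4│· · · ♘ · · · ·│4
3│· · · · · · · ·│3
2│♙ ♙ ♙ ♙ ♙ ♙ ♙ ♙│2
1│♖ ♘ ♗ ♕ ♔ ♗ · ♖│1
  ─────────────────
  a b c d e f g h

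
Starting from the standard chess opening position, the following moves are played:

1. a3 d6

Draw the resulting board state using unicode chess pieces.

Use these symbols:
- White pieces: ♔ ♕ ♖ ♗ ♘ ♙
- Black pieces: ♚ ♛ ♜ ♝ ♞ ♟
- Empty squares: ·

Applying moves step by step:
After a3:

♜ ♞ ♝ ♛ ♚ ♝ ♞ ♜
♟ ♟ ♟ ♟ ♟ ♟ ♟ ♟
· · · · · · · ·
· · · · · · · ·
· · · · · · · ·
♙ · · · · · · ·
· ♙ ♙ ♙ ♙ ♙ ♙ ♙
♖ ♘ ♗ ♕ ♔ ♗ ♘ ♖


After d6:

♜ ♞ ♝ ♛ ♚ ♝ ♞ ♜
♟ ♟ ♟ · ♟ ♟ ♟ ♟
· · · ♟ · · · ·
· · · · · · · ·
· · · · · · · ·
♙ · · · · · · ·
· ♙ ♙ ♙ ♙ ♙ ♙ ♙
♖ ♘ ♗ ♕ ♔ ♗ ♘ ♖



  a b c d e f g h
  ─────────────────
8│♜ ♞ ♝ ♛ ♚ ♝ ♞ ♜│8
7│♟ ♟ ♟ · ♟ ♟ ♟ ♟│7
6│· · · ♟ · · · ·│6
5│· · · · · · · ·│5
4│· · · · · · · ·│4
3│♙ · · · · · · ·│3
2│· ♙ ♙ ♙ ♙ ♙ ♙ ♙│2
1│♖ ♘ ♗ ♕ ♔ ♗ ♘ ♖│1
  ─────────────────
  a b c d e f g h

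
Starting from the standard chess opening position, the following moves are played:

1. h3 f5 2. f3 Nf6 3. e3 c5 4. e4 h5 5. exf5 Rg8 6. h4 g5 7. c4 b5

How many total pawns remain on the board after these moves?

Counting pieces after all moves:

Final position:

  a b c d e f g h
  ─────────────────
8│♜ ♞ ♝ ♛ ♚ ♝ ♜ ·│8
7│♟ · · ♟ ♟ · · ·│7
6│· · · · · ♞ · ·│6
5│· ♟ ♟ · · ♙ ♟ ♟│5
4│· · ♙ · · · · ♙│4
3│· · · · · ♙ · ·│3
2│♙ ♙ · ♙ · · ♙ ·│2
1│♖ ♘ ♗ ♕ ♔ ♗ ♘ ♖│1
  ─────────────────
  a b c d e f g h


15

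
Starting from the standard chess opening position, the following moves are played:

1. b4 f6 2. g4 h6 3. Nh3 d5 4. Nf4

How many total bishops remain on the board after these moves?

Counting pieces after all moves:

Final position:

  a b c d e f g h
  ─────────────────
8│♜ ♞ ♝ ♛ ♚ ♝ ♞ ♜│8
7│♟ ♟ ♟ · ♟ · ♟ ·│7
6│· · · · · ♟ · ♟│6
5│· · · ♟ · · · ·│5
4│· ♙ · · · ♘ ♙ ·│4
3│· · · · · · · ·│3
2│♙ · ♙ ♙ ♙ ♙ · ♙│2
1│♖ ♘ ♗ ♕ ♔ ♗ · ♖│1
  ─────────────────
  a b c d e f g h


4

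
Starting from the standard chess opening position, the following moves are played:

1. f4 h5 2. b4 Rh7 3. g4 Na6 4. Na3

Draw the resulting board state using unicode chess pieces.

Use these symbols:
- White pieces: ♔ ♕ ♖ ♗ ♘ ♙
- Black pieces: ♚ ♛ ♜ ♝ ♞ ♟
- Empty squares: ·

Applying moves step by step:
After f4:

♜ ♞ ♝ ♛ ♚ ♝ ♞ ♜
♟ ♟ ♟ ♟ ♟ ♟ ♟ ♟
· · · · · · · ·
· · · · · · · ·
· · · · · ♙ · ·
· · · · · · · ·
♙ ♙ ♙ ♙ ♙ · ♙ ♙
♖ ♘ ♗ ♕ ♔ ♗ ♘ ♖


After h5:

♜ ♞ ♝ ♛ ♚ ♝ ♞ ♜
♟ ♟ ♟ ♟ ♟ ♟ ♟ ·
· · · · · · · ·
· · · · · · · ♟
· · · · · ♙ · ·
· · · · · · · ·
♙ ♙ ♙ ♙ ♙ · ♙ ♙
♖ ♘ ♗ ♕ ♔ ♗ ♘ ♖


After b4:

♜ ♞ ♝ ♛ ♚ ♝ ♞ ♜
♟ ♟ ♟ ♟ ♟ ♟ ♟ ·
· · · · · · · ·
· · · · · · · ♟
· ♙ · · · ♙ · ·
· · · · · · · ·
♙ · ♙ ♙ ♙ · ♙ ♙
♖ ♘ ♗ ♕ ♔ ♗ ♘ ♖


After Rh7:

♜ ♞ ♝ ♛ ♚ ♝ ♞ ·
♟ ♟ ♟ ♟ ♟ ♟ ♟ ♜
· · · · · · · ·
· · · · · · · ♟
· ♙ · · · ♙ · ·
· · · · · · · ·
♙ · ♙ ♙ ♙ · ♙ ♙
♖ ♘ ♗ ♕ ♔ ♗ ♘ ♖


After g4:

♜ ♞ ♝ ♛ ♚ ♝ ♞ ·
♟ ♟ ♟ ♟ ♟ ♟ ♟ ♜
· · · · · · · ·
· · · · · · · ♟
· ♙ · · · ♙ ♙ ·
· · · · · · · ·
♙ · ♙ ♙ ♙ · · ♙
♖ ♘ ♗ ♕ ♔ ♗ ♘ ♖


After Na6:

♜ · ♝ ♛ ♚ ♝ ♞ ·
♟ ♟ ♟ ♟ ♟ ♟ ♟ ♜
♞ · · · · · · ·
· · · · · · · ♟
· ♙ · · · ♙ ♙ ·
· · · · · · · ·
♙ · ♙ ♙ ♙ · · ♙
♖ ♘ ♗ ♕ ♔ ♗ ♘ ♖


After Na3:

♜ · ♝ ♛ ♚ ♝ ♞ ·
♟ ♟ ♟ ♟ ♟ ♟ ♟ ♜
♞ · · · · · · ·
· · · · · · · ♟
· ♙ · · · ♙ ♙ ·
♘ · · · · · · ·
♙ · ♙ ♙ ♙ · · ♙
♖ · ♗ ♕ ♔ ♗ ♘ ♖



  a b c d e f g h
  ─────────────────
8│♜ · ♝ ♛ ♚ ♝ ♞ ·│8
7│♟ ♟ ♟ ♟ ♟ ♟ ♟ ♜│7
6│♞ · · · · · · ·│6
5│· · · · · · · ♟│5
4│· ♙ · · · ♙ ♙ ·│4
3│♘ · · · · · · ·│3
2│♙ · ♙ ♙ ♙ · · ♙│2
1│♖ · ♗ ♕ ♔ ♗ ♘ ♖│1
  ─────────────────
  a b c d e f g h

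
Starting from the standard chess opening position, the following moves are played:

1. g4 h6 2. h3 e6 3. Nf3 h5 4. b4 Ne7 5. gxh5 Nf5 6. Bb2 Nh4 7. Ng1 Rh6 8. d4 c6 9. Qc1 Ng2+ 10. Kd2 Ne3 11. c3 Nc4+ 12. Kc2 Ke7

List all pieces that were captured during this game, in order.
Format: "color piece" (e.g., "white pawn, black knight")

Tracking captures:
  gxh5: captured black pawn

black pawn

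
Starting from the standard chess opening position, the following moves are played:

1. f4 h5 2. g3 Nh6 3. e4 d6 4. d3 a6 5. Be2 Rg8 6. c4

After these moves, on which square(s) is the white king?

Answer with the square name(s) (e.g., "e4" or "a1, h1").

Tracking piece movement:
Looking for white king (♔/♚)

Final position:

  a b c d e f g h
  ─────────────────
8│♜ ♞ ♝ ♛ ♚ ♝ ♜ ·│8
7│· ♟ ♟ · ♟ ♟ ♟ ·│7
6│♟ · · ♟ · · · ♞│6
5│· · · · · · · ♟│5
4│· · ♙ · ♙ ♙ · ·│4
3│· · · ♙ · · ♙ ·│3
2│♙ ♙ · · ♗ · · ♙│2
1│♖ ♘ ♗ ♕ ♔ · ♘ ♖│1
  ─────────────────
  a b c d e f g h


e1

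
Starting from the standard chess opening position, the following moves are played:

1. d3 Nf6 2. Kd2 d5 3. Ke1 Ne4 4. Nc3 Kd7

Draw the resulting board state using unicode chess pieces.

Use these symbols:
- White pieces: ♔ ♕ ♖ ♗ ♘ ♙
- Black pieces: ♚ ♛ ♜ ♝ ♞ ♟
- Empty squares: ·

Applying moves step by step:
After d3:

♜ ♞ ♝ ♛ ♚ ♝ ♞ ♜
♟ ♟ ♟ ♟ ♟ ♟ ♟ ♟
· · · · · · · ·
· · · · · · · ·
· · · · · · · ·
· · · ♙ · · · ·
♙ ♙ ♙ · ♙ ♙ ♙ ♙
♖ ♘ ♗ ♕ ♔ ♗ ♘ ♖


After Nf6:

♜ ♞ ♝ ♛ ♚ ♝ · ♜
♟ ♟ ♟ ♟ ♟ ♟ ♟ ♟
· · · · · ♞ · ·
· · · · · · · ·
· · · · · · · ·
· · · ♙ · · · ·
♙ ♙ ♙ · ♙ ♙ ♙ ♙
♖ ♘ ♗ ♕ ♔ ♗ ♘ ♖


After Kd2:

♜ ♞ ♝ ♛ ♚ ♝ · ♜
♟ ♟ ♟ ♟ ♟ ♟ ♟ ♟
· · · · · ♞ · ·
· · · · · · · ·
· · · · · · · ·
· · · ♙ · · · ·
♙ ♙ ♙ ♔ ♙ ♙ ♙ ♙
♖ ♘ ♗ ♕ · ♗ ♘ ♖


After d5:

♜ ♞ ♝ ♛ ♚ ♝ · ♜
♟ ♟ ♟ · ♟ ♟ ♟ ♟
· · · · · ♞ · ·
· · · ♟ · · · ·
· · · · · · · ·
· · · ♙ · · · ·
♙ ♙ ♙ ♔ ♙ ♙ ♙ ♙
♖ ♘ ♗ ♕ · ♗ ♘ ♖


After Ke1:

♜ ♞ ♝ ♛ ♚ ♝ · ♜
♟ ♟ ♟ · ♟ ♟ ♟ ♟
· · · · · ♞ · ·
· · · ♟ · · · ·
· · · · · · · ·
· · · ♙ · · · ·
♙ ♙ ♙ · ♙ ♙ ♙ ♙
♖ ♘ ♗ ♕ ♔ ♗ ♘ ♖


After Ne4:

♜ ♞ ♝ ♛ ♚ ♝ · ♜
♟ ♟ ♟ · ♟ ♟ ♟ ♟
· · · · · · · ·
· · · ♟ · · · ·
· · · · ♞ · · ·
· · · ♙ · · · ·
♙ ♙ ♙ · ♙ ♙ ♙ ♙
♖ ♘ ♗ ♕ ♔ ♗ ♘ ♖


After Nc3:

♜ ♞ ♝ ♛ ♚ ♝ · ♜
♟ ♟ ♟ · ♟ ♟ ♟ ♟
· · · · · · · ·
· · · ♟ · · · ·
· · · · ♞ · · ·
· · ♘ ♙ · · · ·
♙ ♙ ♙ · ♙ ♙ ♙ ♙
♖ · ♗ ♕ ♔ ♗ ♘ ♖


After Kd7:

♜ ♞ ♝ ♛ · ♝ · ♜
♟ ♟ ♟ ♚ ♟ ♟ ♟ ♟
· · · · · · · ·
· · · ♟ · · · ·
· · · · ♞ · · ·
· · ♘ ♙ · · · ·
♙ ♙ ♙ · ♙ ♙ ♙ ♙
♖ · ♗ ♕ ♔ ♗ ♘ ♖



  a b c d e f g h
  ─────────────────
8│♜ ♞ ♝ ♛ · ♝ · ♜│8
7│♟ ♟ ♟ ♚ ♟ ♟ ♟ ♟│7
6│· · · · · · · ·│6
5│· · · ♟ · · · ·│5
4│· · · · ♞ · · ·│4
3│· · ♘ ♙ · · · ·│3
2│♙ ♙ ♙ · ♙ ♙ ♙ ♙│2
1│♖ · ♗ ♕ ♔ ♗ ♘ ♖│1
  ─────────────────
  a b c d e f g h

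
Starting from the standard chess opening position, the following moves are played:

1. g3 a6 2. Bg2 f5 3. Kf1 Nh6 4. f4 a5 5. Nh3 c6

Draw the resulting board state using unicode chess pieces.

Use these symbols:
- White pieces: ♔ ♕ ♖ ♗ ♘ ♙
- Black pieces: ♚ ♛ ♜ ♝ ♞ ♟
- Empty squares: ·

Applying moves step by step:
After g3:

♜ ♞ ♝ ♛ ♚ ♝ ♞ ♜
♟ ♟ ♟ ♟ ♟ ♟ ♟ ♟
· · · · · · · ·
· · · · · · · ·
· · · · · · · ·
· · · · · · ♙ ·
♙ ♙ ♙ ♙ ♙ ♙ · ♙
♖ ♘ ♗ ♕ ♔ ♗ ♘ ♖


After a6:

♜ ♞ ♝ ♛ ♚ ♝ ♞ ♜
· ♟ ♟ ♟ ♟ ♟ ♟ ♟
♟ · · · · · · ·
· · · · · · · ·
· · · · · · · ·
· · · · · · ♙ ·
♙ ♙ ♙ ♙ ♙ ♙ · ♙
♖ ♘ ♗ ♕ ♔ ♗ ♘ ♖


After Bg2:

♜ ♞ ♝ ♛ ♚ ♝ ♞ ♜
· ♟ ♟ ♟ ♟ ♟ ♟ ♟
♟ · · · · · · ·
· · · · · · · ·
· · · · · · · ·
· · · · · · ♙ ·
♙ ♙ ♙ ♙ ♙ ♙ ♗ ♙
♖ ♘ ♗ ♕ ♔ · ♘ ♖


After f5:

♜ ♞ ♝ ♛ ♚ ♝ ♞ ♜
· ♟ ♟ ♟ ♟ · ♟ ♟
♟ · · · · · · ·
· · · · · ♟ · ·
· · · · · · · ·
· · · · · · ♙ ·
♙ ♙ ♙ ♙ ♙ ♙ ♗ ♙
♖ ♘ ♗ ♕ ♔ · ♘ ♖


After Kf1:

♜ ♞ ♝ ♛ ♚ ♝ ♞ ♜
· ♟ ♟ ♟ ♟ · ♟ ♟
♟ · · · · · · ·
· · · · · ♟ · ·
· · · · · · · ·
· · · · · · ♙ ·
♙ ♙ ♙ ♙ ♙ ♙ ♗ ♙
♖ ♘ ♗ ♕ · ♔ ♘ ♖


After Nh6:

♜ ♞ ♝ ♛ ♚ ♝ · ♜
· ♟ ♟ ♟ ♟ · ♟ ♟
♟ · · · · · · ♞
· · · · · ♟ · ·
· · · · · · · ·
· · · · · · ♙ ·
♙ ♙ ♙ ♙ ♙ ♙ ♗ ♙
♖ ♘ ♗ ♕ · ♔ ♘ ♖


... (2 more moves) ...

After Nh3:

♜ ♞ ♝ ♛ ♚ ♝ · ♜
· ♟ ♟ ♟ ♟ · ♟ ♟
· · · · · · · ♞
♟ · · · · ♟ · ·
· · · · · ♙ · ·
· · · · · · ♙ ♘
♙ ♙ ♙ ♙ ♙ · ♗ ♙
♖ ♘ ♗ ♕ · ♔ · ♖


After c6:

♜ ♞ ♝ ♛ ♚ ♝ · ♜
· ♟ · ♟ ♟ · ♟ ♟
· · ♟ · · · · ♞
♟ · · · · ♟ · ·
· · · · · ♙ · ·
· · · · · · ♙ ♘
♙ ♙ ♙ ♙ ♙ · ♗ ♙
♖ ♘ ♗ ♕ · ♔ · ♖



  a b c d e f g h
  ─────────────────
8│♜ ♞ ♝ ♛ ♚ ♝ · ♜│8
7│· ♟ · ♟ ♟ · ♟ ♟│7
6│· · ♟ · · · · ♞│6
5│♟ · · · · ♟ · ·│5
4│· · · · · ♙ · ·│4
3│· · · · · · ♙ ♘│3
2│♙ ♙ ♙ ♙ ♙ · ♗ ♙│2
1│♖ ♘ ♗ ♕ · ♔ · ♖│1
  ─────────────────
  a b c d e f g h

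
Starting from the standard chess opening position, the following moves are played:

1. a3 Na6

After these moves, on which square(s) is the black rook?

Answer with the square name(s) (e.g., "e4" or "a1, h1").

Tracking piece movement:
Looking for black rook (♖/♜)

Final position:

  a b c d e f g h
  ─────────────────
8│♜ · ♝ ♛ ♚ ♝ ♞ ♜│8
7│♟ ♟ ♟ ♟ ♟ ♟ ♟ ♟│7
6│♞ · · · · · · ·│6
5│· · · · · · · ·│5
4│· · · · · · · ·│4
3│♙ · · · · · · ·│3
2│· ♙ ♙ ♙ ♙ ♙ ♙ ♙│2
1│♖ ♘ ♗ ♕ ♔ ♗ ♘ ♖│1
  ─────────────────
  a b c d e f g h


a8, h8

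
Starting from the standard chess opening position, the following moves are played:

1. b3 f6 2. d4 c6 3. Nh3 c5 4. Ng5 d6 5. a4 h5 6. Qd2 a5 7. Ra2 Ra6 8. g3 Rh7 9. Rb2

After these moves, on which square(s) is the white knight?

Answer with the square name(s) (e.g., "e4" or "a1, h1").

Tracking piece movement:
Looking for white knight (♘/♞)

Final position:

  a b c d e f g h
  ─────────────────
8│· ♞ ♝ ♛ ♚ ♝ ♞ ·│8
7│· ♟ · · ♟ · ♟ ♜│7
6│♜ · · ♟ · ♟ · ·│6
5│♟ · ♟ · · · ♘ ♟│5
4│♙ · · ♙ · · · ·│4
3│· ♙ · · · · ♙ ·│3
2│· ♖ ♙ ♕ ♙ ♙ · ♙│2
1│· ♘ ♗ · ♔ ♗ · ♖│1
  ─────────────────
  a b c d e f g h


b1, g5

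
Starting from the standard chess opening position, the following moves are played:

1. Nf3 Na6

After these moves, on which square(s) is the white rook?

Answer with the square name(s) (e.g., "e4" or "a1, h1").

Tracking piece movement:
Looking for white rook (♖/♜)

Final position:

  a b c d e f g h
  ─────────────────
8│♜ · ♝ ♛ ♚ ♝ ♞ ♜│8
7│♟ ♟ ♟ ♟ ♟ ♟ ♟ ♟│7
6│♞ · · · · · · ·│6
5│· · · · · · · ·│5
4│· · · · · · · ·│4
3│· · · · · ♘ · ·│3
2│♙ ♙ ♙ ♙ ♙ ♙ ♙ ♙│2
1│♖ ♘ ♗ ♕ ♔ ♗ · ♖│1
  ─────────────────
  a b c d e f g h


a1, h1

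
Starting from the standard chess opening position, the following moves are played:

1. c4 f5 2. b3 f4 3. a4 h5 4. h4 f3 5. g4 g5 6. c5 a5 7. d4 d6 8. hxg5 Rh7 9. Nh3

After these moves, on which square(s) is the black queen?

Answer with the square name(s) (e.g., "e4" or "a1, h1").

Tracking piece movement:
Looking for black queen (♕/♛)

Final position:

  a b c d e f g h
  ─────────────────
8│♜ ♞ ♝ ♛ ♚ ♝ ♞ ·│8
7│· ♟ ♟ · ♟ · · ♜│7
6│· · · ♟ · · · ·│6
5│♟ · ♙ · · · ♙ ♟│5
4│♙ · · ♙ · · ♙ ·│4
3│· ♙ · · · ♟ · ♘│3
2│· · · · ♙ ♙ · ·│2
1│♖ ♘ ♗ ♕ ♔ ♗ · ♖│1
  ─────────────────
  a b c d e f g h


d8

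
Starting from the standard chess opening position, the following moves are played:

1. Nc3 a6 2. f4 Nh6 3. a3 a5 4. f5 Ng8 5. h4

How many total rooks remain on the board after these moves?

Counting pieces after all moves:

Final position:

  a b c d e f g h
  ─────────────────
8│♜ ♞ ♝ ♛ ♚ ♝ ♞ ♜│8
7│· ♟ ♟ ♟ ♟ ♟ ♟ ♟│7
6│· · · · · · · ·│6
5│♟ · · · · ♙ · ·│5
4│· · · · · · · ♙│4
3│♙ · ♘ · · · · ·│3
2│· ♙ ♙ ♙ ♙ · ♙ ·│2
1│♖ · ♗ ♕ ♔ ♗ ♘ ♖│1
  ─────────────────
  a b c d e f g h


4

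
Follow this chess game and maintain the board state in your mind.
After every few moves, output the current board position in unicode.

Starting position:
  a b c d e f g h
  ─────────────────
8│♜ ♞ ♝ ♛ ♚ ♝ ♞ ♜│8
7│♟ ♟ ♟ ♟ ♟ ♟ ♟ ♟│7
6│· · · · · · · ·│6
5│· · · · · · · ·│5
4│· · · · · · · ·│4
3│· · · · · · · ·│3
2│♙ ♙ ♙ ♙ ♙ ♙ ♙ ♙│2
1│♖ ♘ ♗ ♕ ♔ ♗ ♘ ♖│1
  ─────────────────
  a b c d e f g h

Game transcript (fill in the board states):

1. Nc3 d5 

  a b c d e f g h
  ─────────────────
8│♜ ♞ ♝ ♛ ♚ ♝ ♞ ♜│8
7│♟ ♟ ♟ · ♟ ♟ ♟ ♟│7
6│· · · · · · · ·│6
5│· · · ♟ · · · ·│5
4│· · · · · · · ·│4
3│· · ♘ · · · · ·│3
2│♙ ♙ ♙ ♙ ♙ ♙ ♙ ♙│2
1│♖ · ♗ ♕ ♔ ♗ ♘ ♖│1
  ─────────────────
  a b c d e f g h

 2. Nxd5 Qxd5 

  a b c d e f g h
  ─────────────────
8│♜ ♞ ♝ · ♚ ♝ ♞ ♜│8
7│♟ ♟ ♟ · ♟ ♟ ♟ ♟│7
6│· · · · · · · ·│6
5│· · · ♛ · · · ·│5
4│· · · · · · · ·│4
3│· · · · · · · ·│3
2│♙ ♙ ♙ ♙ ♙ ♙ ♙ ♙│2
1│♖ · ♗ ♕ ♔ ♗ ♘ ♖│1
  ─────────────────
  a b c d e f g h

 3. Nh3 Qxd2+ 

  a b c d e f g h
  ─────────────────
8│♜ ♞ ♝ · ♚ ♝ ♞ ♜│8
7│♟ ♟ ♟ · ♟ ♟ ♟ ♟│7
6│· · · · · · · ·│6
5│· · · · · · · ·│5
4│· · · · · · · ·│4
3│· · · · · · · ♘│3
2│♙ ♙ ♙ ♛ ♙ ♙ ♙ ♙│2
1│♖ · ♗ ♕ ♔ ♗ · ♖│1
  ─────────────────
  a b c d e f g h

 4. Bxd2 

  a b c d e f g h
  ─────────────────
8│♜ ♞ ♝ · ♚ ♝ ♞ ♜│8
7│♟ ♟ ♟ · ♟ ♟ ♟ ♟│7
6│· · · · · · · ·│6
5│· · · · · · · ·│5
4│· · · · · · · ·│4
3│· · · · · · · ♘│3
2│♙ ♙ ♙ ♗ ♙ ♙ ♙ ♙│2
1│♖ · · ♕ ♔ ♗ · ♖│1
  ─────────────────
  a b c d e f g h


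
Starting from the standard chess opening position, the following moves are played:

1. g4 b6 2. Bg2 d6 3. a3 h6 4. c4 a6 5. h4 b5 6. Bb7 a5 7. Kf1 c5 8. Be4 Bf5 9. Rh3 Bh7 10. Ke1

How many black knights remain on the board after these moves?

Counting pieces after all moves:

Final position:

  a b c d e f g h
  ─────────────────
8│♜ ♞ · ♛ ♚ ♝ ♞ ♜│8
7│· · · · ♟ ♟ ♟ ♝│7
6│· · · ♟ · · · ♟│6
5│♟ ♟ ♟ · · · · ·│5
4│· · ♙ · ♗ · ♙ ♙│4
3│♙ · · · · · · ♖│3
2│· ♙ · ♙ ♙ ♙ · ·│2
1│♖ ♘ ♗ ♕ ♔ · ♘ ·│1
  ─────────────────
  a b c d e f g h


2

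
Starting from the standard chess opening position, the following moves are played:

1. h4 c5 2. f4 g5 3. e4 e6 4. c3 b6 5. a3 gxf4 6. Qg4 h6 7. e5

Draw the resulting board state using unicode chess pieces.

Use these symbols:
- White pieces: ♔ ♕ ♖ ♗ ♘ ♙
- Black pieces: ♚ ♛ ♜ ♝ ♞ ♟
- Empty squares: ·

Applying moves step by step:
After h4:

♜ ♞ ♝ ♛ ♚ ♝ ♞ ♜
♟ ♟ ♟ ♟ ♟ ♟ ♟ ♟
· · · · · · · ·
· · · · · · · ·
· · · · · · · ♙
· · · · · · · ·
♙ ♙ ♙ ♙ ♙ ♙ ♙ ·
♖ ♘ ♗ ♕ ♔ ♗ ♘ ♖


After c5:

♜ ♞ ♝ ♛ ♚ ♝ ♞ ♜
♟ ♟ · ♟ ♟ ♟ ♟ ♟
· · · · · · · ·
· · ♟ · · · · ·
· · · · · · · ♙
· · · · · · · ·
♙ ♙ ♙ ♙ ♙ ♙ ♙ ·
♖ ♘ ♗ ♕ ♔ ♗ ♘ ♖


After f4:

♜ ♞ ♝ ♛ ♚ ♝ ♞ ♜
♟ ♟ · ♟ ♟ ♟ ♟ ♟
· · · · · · · ·
· · ♟ · · · · ·
· · · · · ♙ · ♙
· · · · · · · ·
♙ ♙ ♙ ♙ ♙ · ♙ ·
♖ ♘ ♗ ♕ ♔ ♗ ♘ ♖


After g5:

♜ ♞ ♝ ♛ ♚ ♝ ♞ ♜
♟ ♟ · ♟ ♟ ♟ · ♟
· · · · · · · ·
· · ♟ · · · ♟ ·
· · · · · ♙ · ♙
· · · · · · · ·
♙ ♙ ♙ ♙ ♙ · ♙ ·
♖ ♘ ♗ ♕ ♔ ♗ ♘ ♖


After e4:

♜ ♞ ♝ ♛ ♚ ♝ ♞ ♜
♟ ♟ · ♟ ♟ ♟ · ♟
· · · · · · · ·
· · ♟ · · · ♟ ·
· · · · ♙ ♙ · ♙
· · · · · · · ·
♙ ♙ ♙ ♙ · · ♙ ·
♖ ♘ ♗ ♕ ♔ ♗ ♘ ♖


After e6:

♜ ♞ ♝ ♛ ♚ ♝ ♞ ♜
♟ ♟ · ♟ · ♟ · ♟
· · · · ♟ · · ·
· · ♟ · · · ♟ ·
· · · · ♙ ♙ · ♙
· · · · · · · ·
♙ ♙ ♙ ♙ · · ♙ ·
♖ ♘ ♗ ♕ ♔ ♗ ♘ ♖


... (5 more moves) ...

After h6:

♜ ♞ ♝ ♛ ♚ ♝ ♞ ♜
♟ · · ♟ · ♟ · ·
· ♟ · · ♟ · · ♟
· · ♟ · · · · ·
· · · · ♙ ♟ ♕ ♙
♙ · ♙ · · · · ·
· ♙ · ♙ · · ♙ ·
♖ ♘ ♗ · ♔ ♗ ♘ ♖


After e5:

♜ ♞ ♝ ♛ ♚ ♝ ♞ ♜
♟ · · ♟ · ♟ · ·
· ♟ · · ♟ · · ♟
· · ♟ · ♙ · · ·
· · · · · ♟ ♕ ♙
♙ · ♙ · · · · ·
· ♙ · ♙ · · ♙ ·
♖ ♘ ♗ · ♔ ♗ ♘ ♖



  a b c d e f g h
  ─────────────────
8│♜ ♞ ♝ ♛ ♚ ♝ ♞ ♜│8
7│♟ · · ♟ · ♟ · ·│7
6│· ♟ · · ♟ · · ♟│6
5│· · ♟ · ♙ · · ·│5
4│· · · · · ♟ ♕ ♙│4
3│♙ · ♙ · · · · ·│3
2│· ♙ · ♙ · · ♙ ·│2
1│♖ ♘ ♗ · ♔ ♗ ♘ ♖│1
  ─────────────────
  a b c d e f g h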